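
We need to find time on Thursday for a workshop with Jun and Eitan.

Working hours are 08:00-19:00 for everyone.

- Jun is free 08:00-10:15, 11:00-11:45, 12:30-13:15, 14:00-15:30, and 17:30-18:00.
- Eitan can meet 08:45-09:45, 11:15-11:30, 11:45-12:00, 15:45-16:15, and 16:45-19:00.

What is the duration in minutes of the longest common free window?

60 minutes

Jun ∩ Eitan: 08:45–09:45, 11:15–11:30, 17:30–18:00.
Common window lengths: 60, 15, 30 min; longest is 60.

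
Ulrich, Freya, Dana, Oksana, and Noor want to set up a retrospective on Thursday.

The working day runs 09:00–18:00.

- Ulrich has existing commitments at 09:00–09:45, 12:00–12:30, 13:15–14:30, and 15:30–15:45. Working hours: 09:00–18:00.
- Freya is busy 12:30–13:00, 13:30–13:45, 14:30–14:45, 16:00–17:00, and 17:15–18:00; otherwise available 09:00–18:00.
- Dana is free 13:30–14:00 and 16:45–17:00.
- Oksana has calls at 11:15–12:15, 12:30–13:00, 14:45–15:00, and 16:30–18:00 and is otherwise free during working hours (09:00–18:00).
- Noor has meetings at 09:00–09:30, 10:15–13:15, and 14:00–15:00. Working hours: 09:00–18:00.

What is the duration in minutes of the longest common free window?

Ulrich free within 09:00–18:00: 09:45–12:00, 12:30–13:15, 14:30–15:30, 15:45–18:00.
Freya free within 09:00–18:00: 09:00–12:30, 13:00–13:30, 13:45–14:30, 14:45–16:00, 17:00–17:15.
Oksana free within 09:00–18:00: 09:00–11:15, 12:15–12:30, 13:00–14:45, 15:00–16:30.
Noor free within 09:00–18:00: 09:30–10:15, 13:15–14:00, 15:00–18:00.
Ulrich ∩ Freya: 09:45–12:00, 13:00–13:15, 14:45–15:30, 15:45–16:00, 17:00–17:15.
Ulrich ∩ Freya ∩ Dana: (none).
Ulrich ∩ Freya ∩ Dana ∩ Oksana: (none).
Ulrich ∩ Freya ∩ Dana ∩ Oksana ∩ Noor: (none).
No common window.

0 minutes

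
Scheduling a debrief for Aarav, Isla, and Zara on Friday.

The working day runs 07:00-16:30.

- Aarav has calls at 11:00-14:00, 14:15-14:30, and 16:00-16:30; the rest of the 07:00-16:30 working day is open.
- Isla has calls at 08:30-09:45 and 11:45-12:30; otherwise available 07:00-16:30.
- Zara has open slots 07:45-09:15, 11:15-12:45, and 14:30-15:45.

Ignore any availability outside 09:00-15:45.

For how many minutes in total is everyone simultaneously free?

Aarav free within 07:00–16:30: 07:00–11:00, 14:00–14:15, 14:30–16:00.
Isla free within 07:00–16:30: 07:00–08:30, 09:45–11:45, 12:30–16:30.
Aarav ∩ Isla: 07:00–08:30, 09:45–11:00, 14:00–14:15, 14:30–16:00.
Aarav ∩ Isla ∩ Zara: 07:45–08:30, 14:30–15:45.
Restricted to 09:00–15:45: 14:30–15:45.
Total common minutes: 75.

75 minutes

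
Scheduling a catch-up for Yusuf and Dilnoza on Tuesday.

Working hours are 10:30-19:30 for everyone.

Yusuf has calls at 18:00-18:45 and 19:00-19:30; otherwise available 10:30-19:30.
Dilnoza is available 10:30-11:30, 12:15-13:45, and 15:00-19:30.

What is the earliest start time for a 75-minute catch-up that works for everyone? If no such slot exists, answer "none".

Yusuf free within 10:30–19:30: 10:30–18:00, 18:45–19:00.
Yusuf ∩ Dilnoza: 10:30–11:30, 12:15–13:45, 15:00–18:00, 18:45–19:00.
Windows ≥ 75 min: 12:15–13:45, 15:00–18:00.
Earliest such window starts at 12:15.

12:15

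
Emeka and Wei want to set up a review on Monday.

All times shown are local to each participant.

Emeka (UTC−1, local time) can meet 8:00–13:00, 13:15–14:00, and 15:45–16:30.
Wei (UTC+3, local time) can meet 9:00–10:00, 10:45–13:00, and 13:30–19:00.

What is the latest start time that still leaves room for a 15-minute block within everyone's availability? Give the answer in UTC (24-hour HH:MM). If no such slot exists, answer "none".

Emeka → UTC: 09:00–14:00, 14:15–15:00, 16:45–17:30.
Wei → UTC: 06:00–07:00, 07:45–10:00, 10:30–16:00.
Emeka ∩ Wei: 09:00–10:00, 10:30–14:00, 14:15–15:00.
Windows ≥ 15 min: 09:00–10:00, 10:30–14:00, 14:15–15:00.
Latest start in the last window 14:15–15:00 is 15:00 − 15 min = 14:45.

14:45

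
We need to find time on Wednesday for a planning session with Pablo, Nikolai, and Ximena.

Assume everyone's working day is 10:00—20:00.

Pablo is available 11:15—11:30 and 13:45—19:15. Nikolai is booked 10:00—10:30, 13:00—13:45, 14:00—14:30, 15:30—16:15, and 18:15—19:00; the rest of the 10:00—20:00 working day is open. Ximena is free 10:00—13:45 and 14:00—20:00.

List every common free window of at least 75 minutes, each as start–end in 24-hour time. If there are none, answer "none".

16:15–18:15

Nikolai free within 10:00–20:00: 10:30–13:00, 13:45–14:00, 14:30–15:30, 16:15–18:15, 19:00–20:00.
Pablo ∩ Nikolai: 11:15–11:30, 13:45–14:00, 14:30–15:30, 16:15–18:15, 19:00–19:15.
Pablo ∩ Nikolai ∩ Ximena: 11:15–11:30, 14:30–15:30, 16:15–18:15, 19:00–19:15.
Windows ≥ 75 min: 16:15–18:15.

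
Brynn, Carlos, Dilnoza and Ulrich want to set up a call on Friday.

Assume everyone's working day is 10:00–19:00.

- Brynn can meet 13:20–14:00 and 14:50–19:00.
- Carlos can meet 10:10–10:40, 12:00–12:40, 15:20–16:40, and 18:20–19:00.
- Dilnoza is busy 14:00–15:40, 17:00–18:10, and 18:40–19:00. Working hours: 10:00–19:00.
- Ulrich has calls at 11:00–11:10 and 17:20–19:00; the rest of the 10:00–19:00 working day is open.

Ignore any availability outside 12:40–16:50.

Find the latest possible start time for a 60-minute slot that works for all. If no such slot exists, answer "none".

15:40

Dilnoza free within 10:00–19:00: 10:00–14:00, 15:40–17:00, 18:10–18:40.
Ulrich free within 10:00–19:00: 10:00–11:00, 11:10–17:20.
Brynn ∩ Carlos: 15:20–16:40, 18:20–19:00.
Brynn ∩ Carlos ∩ Dilnoza: 15:40–16:40, 18:20–18:40.
Brynn ∩ Carlos ∩ Dilnoza ∩ Ulrich: 15:40–16:40.
Restricted to 12:40–16:50: 15:40–16:40.
Windows ≥ 60 min: 15:40–16:40.
Latest start in the last window 15:40–16:40 is 16:40 − 60 min = 15:40.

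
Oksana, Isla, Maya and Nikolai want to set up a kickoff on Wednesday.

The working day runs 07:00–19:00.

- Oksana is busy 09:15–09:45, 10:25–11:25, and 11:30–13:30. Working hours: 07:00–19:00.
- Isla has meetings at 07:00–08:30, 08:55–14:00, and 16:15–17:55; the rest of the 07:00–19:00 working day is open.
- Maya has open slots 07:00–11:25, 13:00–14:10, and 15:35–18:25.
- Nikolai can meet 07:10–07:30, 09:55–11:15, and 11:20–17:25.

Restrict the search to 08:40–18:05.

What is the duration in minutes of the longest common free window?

Oksana free within 07:00–19:00: 07:00–09:15, 09:45–10:25, 11:25–11:30, 13:30–19:00.
Isla free within 07:00–19:00: 08:30–08:55, 14:00–16:15, 17:55–19:00.
Oksana ∩ Isla: 08:30–08:55, 14:00–16:15, 17:55–19:00.
Oksana ∩ Isla ∩ Maya: 08:30–08:55, 14:00–14:10, 15:35–16:15, 17:55–18:25.
Oksana ∩ Isla ∩ Maya ∩ Nikolai: 14:00–14:10, 15:35–16:15.
Restricted to 08:40–18:05: 14:00–14:10, 15:35–16:15.
Common window lengths: 10, 40 min; longest is 40.

40 minutes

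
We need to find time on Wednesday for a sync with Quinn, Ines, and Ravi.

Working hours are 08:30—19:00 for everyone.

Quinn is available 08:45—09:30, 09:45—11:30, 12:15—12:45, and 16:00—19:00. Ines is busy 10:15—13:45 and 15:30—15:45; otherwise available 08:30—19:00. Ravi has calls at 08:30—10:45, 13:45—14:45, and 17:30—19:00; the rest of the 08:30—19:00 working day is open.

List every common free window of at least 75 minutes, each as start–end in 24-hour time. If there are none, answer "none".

16:00–17:30

Ines free within 08:30–19:00: 08:30–10:15, 13:45–15:30, 15:45–19:00.
Ravi free within 08:30–19:00: 10:45–13:45, 14:45–17:30.
Quinn ∩ Ines: 08:45–09:30, 09:45–10:15, 16:00–19:00.
Quinn ∩ Ines ∩ Ravi: 16:00–17:30.
Windows ≥ 75 min: 16:00–17:30.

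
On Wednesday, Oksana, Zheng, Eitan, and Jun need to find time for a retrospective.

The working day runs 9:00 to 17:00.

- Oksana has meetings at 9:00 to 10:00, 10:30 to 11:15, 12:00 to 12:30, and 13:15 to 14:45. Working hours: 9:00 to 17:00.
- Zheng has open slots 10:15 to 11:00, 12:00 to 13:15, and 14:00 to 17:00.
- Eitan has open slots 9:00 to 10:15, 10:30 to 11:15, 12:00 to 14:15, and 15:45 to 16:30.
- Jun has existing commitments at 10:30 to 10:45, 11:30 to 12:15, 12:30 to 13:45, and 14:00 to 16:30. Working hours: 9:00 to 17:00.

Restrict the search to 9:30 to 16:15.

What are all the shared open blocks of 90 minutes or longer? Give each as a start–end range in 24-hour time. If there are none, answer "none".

Oksana free within 09:00–17:00: 10:00–10:30, 11:15–12:00, 12:30–13:15, 14:45–17:00.
Jun free within 09:00–17:00: 09:00–10:30, 10:45–11:30, 12:15–12:30, 13:45–14:00, 16:30–17:00.
Oksana ∩ Zheng: 10:15–10:30, 12:30–13:15, 14:45–17:00.
Oksana ∩ Zheng ∩ Eitan: 12:30–13:15, 15:45–16:30.
Oksana ∩ Zheng ∩ Eitan ∩ Jun: (none).
Restricted to 09:30–16:15: (none).
Windows ≥ 90 min: (none).

none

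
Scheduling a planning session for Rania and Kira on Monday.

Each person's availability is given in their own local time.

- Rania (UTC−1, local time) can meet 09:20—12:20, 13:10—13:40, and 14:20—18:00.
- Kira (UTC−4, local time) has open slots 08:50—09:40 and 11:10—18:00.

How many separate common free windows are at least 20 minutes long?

2

Rania → UTC: 10:20–13:20, 14:10–14:40, 15:20–19:00.
Kira → UTC: 12:50–13:40, 15:10–22:00.
Rania ∩ Kira: 12:50–13:20, 15:20–19:00.
Windows ≥ 20 min: 12:50–13:20, 15:20–19:00.
That's 2 windows.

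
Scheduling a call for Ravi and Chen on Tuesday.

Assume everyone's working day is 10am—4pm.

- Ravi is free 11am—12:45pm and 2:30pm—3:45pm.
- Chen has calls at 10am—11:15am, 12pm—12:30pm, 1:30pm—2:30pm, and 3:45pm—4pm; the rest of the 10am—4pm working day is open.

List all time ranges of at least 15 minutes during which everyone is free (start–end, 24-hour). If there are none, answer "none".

11:15–12:00, 12:30–12:45, 14:30–15:45

Chen free within 10:00–16:00: 11:15–12:00, 12:30–13:30, 14:30–15:45.
Ravi ∩ Chen: 11:15–12:00, 12:30–12:45, 14:30–15:45.
Windows ≥ 15 min: 11:15–12:00, 12:30–12:45, 14:30–15:45.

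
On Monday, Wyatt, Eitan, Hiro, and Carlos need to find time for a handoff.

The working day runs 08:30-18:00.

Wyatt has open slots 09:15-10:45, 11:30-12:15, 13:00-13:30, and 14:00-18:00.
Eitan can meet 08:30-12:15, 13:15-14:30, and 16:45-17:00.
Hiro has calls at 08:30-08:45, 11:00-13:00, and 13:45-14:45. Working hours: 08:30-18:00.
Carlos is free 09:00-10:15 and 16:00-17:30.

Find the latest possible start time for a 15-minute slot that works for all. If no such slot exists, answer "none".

16:45

Hiro free within 08:30–18:00: 08:45–11:00, 13:00–13:45, 14:45–18:00.
Wyatt ∩ Eitan: 09:15–10:45, 11:30–12:15, 13:15–13:30, 14:00–14:30, 16:45–17:00.
Wyatt ∩ Eitan ∩ Hiro: 09:15–10:45, 13:15–13:30, 16:45–17:00.
Wyatt ∩ Eitan ∩ Hiro ∩ Carlos: 09:15–10:15, 16:45–17:00.
Windows ≥ 15 min: 09:15–10:15, 16:45–17:00.
Latest start in the last window 16:45–17:00 is 17:00 − 15 min = 16:45.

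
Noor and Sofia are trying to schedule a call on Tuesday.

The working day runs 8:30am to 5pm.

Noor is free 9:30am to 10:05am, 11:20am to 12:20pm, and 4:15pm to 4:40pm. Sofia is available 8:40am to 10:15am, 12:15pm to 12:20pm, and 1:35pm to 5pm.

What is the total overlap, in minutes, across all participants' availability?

65 minutes

Noor ∩ Sofia: 09:30–10:05, 12:15–12:20, 16:15–16:40.
Total common minutes: 35 + 5 + 25 = 65.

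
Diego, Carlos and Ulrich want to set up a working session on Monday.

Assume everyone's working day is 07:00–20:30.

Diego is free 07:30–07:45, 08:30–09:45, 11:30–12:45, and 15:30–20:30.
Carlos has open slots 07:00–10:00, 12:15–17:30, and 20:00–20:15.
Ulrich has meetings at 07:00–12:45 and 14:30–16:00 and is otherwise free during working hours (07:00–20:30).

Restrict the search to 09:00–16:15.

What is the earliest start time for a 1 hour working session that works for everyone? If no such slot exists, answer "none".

none

Ulrich free within 07:00–20:30: 12:45–14:30, 16:00–20:30.
Diego ∩ Carlos: 07:30–07:45, 08:30–09:45, 12:15–12:45, 15:30–17:30, 20:00–20:15.
Diego ∩ Carlos ∩ Ulrich: 16:00–17:30, 20:00–20:15.
Restricted to 09:00–16:15: 16:00–16:15.
Windows ≥ 60 min: (none).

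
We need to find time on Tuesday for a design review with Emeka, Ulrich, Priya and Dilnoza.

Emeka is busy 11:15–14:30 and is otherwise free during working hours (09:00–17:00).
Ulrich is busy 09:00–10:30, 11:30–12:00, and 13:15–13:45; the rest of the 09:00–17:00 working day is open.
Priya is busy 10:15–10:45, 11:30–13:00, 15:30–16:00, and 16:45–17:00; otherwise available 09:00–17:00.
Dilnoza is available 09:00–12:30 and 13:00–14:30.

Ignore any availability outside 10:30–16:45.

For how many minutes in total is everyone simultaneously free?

30 minutes

Emeka free within 09:00–17:00: 09:00–11:15, 14:30–17:00.
Ulrich free within 09:00–17:00: 10:30–11:30, 12:00–13:15, 13:45–17:00.
Priya free within 09:00–17:00: 09:00–10:15, 10:45–11:30, 13:00–15:30, 16:00–16:45.
Emeka ∩ Ulrich: 10:30–11:15, 14:30–17:00.
Emeka ∩ Ulrich ∩ Priya: 10:45–11:15, 14:30–15:30, 16:00–16:45.
Emeka ∩ Ulrich ∩ Priya ∩ Dilnoza: 10:45–11:15.
Restricted to 10:30–16:45: 10:45–11:15.
Total common minutes: 30.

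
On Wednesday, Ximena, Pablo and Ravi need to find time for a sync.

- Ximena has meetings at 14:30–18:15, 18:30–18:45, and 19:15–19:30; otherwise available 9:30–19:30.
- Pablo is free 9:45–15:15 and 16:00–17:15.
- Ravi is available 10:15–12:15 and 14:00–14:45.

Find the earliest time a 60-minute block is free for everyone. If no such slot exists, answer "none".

Ximena free within 09:30–19:30: 09:30–14:30, 18:15–18:30, 18:45–19:15.
Ximena ∩ Pablo: 09:45–14:30.
Ximena ∩ Pablo ∩ Ravi: 10:15–12:15, 14:00–14:30.
Windows ≥ 60 min: 10:15–12:15.
Earliest such window starts at 10:15.

10:15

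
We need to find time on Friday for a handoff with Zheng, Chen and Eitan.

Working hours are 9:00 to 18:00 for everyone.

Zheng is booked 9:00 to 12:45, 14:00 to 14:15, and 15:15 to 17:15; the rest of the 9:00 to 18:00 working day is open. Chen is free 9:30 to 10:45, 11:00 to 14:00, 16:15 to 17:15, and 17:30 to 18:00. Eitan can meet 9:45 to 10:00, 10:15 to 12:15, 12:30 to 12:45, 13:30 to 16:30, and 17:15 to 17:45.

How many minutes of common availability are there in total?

45 minutes

Zheng free within 09:00–18:00: 12:45–14:00, 14:15–15:15, 17:15–18:00.
Zheng ∩ Chen: 12:45–14:00, 17:30–18:00.
Zheng ∩ Chen ∩ Eitan: 13:30–14:00, 17:30–17:45.
Total common minutes: 30 + 15 = 45.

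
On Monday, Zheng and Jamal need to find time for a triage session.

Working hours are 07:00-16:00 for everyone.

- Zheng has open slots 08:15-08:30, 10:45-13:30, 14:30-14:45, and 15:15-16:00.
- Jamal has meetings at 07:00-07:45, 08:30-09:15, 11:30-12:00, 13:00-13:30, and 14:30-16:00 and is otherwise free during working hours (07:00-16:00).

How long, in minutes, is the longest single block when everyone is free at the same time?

Jamal free within 07:00–16:00: 07:45–08:30, 09:15–11:30, 12:00–13:00, 13:30–14:30.
Zheng ∩ Jamal: 08:15–08:30, 10:45–11:30, 12:00–13:00.
Common window lengths: 15, 45, 60 min; longest is 60.

60 minutes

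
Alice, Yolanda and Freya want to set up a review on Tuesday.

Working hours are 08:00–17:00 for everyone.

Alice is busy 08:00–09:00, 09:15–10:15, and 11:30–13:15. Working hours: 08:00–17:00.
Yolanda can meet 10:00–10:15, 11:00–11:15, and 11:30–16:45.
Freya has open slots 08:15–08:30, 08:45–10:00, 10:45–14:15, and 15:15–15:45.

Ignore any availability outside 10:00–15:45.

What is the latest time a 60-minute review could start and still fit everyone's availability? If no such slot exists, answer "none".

Alice free within 08:00–17:00: 09:00–09:15, 10:15–11:30, 13:15–17:00.
Alice ∩ Yolanda: 11:00–11:15, 13:15–16:45.
Alice ∩ Yolanda ∩ Freya: 11:00–11:15, 13:15–14:15, 15:15–15:45.
Restricted to 10:00–15:45: 11:00–11:15, 13:15–14:15, 15:15–15:45.
Windows ≥ 60 min: 13:15–14:15.
Latest start in the last window 13:15–14:15 is 14:15 − 60 min = 13:15.

13:15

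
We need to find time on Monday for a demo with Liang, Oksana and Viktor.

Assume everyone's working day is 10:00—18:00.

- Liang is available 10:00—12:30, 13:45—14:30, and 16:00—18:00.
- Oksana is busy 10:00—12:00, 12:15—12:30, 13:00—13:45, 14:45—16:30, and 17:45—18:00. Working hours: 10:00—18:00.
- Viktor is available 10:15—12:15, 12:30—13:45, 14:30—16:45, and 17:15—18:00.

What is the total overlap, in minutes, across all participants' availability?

60 minutes

Oksana free within 10:00–18:00: 12:00–12:15, 12:30–13:00, 13:45–14:45, 16:30–17:45.
Liang ∩ Oksana: 12:00–12:15, 13:45–14:30, 16:30–17:45.
Liang ∩ Oksana ∩ Viktor: 12:00–12:15, 16:30–16:45, 17:15–17:45.
Total common minutes: 15 + 15 + 30 = 60.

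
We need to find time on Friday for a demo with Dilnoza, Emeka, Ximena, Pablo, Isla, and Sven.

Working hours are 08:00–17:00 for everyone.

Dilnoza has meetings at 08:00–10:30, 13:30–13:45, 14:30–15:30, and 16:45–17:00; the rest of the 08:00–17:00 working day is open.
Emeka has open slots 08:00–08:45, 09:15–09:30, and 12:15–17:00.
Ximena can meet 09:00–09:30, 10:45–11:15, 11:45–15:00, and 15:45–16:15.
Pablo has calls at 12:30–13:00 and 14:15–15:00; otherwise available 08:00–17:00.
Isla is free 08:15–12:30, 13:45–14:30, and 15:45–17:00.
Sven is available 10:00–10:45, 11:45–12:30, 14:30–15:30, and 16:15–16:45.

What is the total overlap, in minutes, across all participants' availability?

15 minutes

Dilnoza free within 08:00–17:00: 10:30–13:30, 13:45–14:30, 15:30–16:45.
Pablo free within 08:00–17:00: 08:00–12:30, 13:00–14:15, 15:00–17:00.
Dilnoza ∩ Emeka: 12:15–13:30, 13:45–14:30, 15:30–16:45.
Dilnoza ∩ Emeka ∩ Ximena: 12:15–13:30, 13:45–14:30, 15:45–16:15.
Dilnoza ∩ Emeka ∩ Ximena ∩ Pablo: 12:15–12:30, 13:00–13:30, 13:45–14:15, 15:45–16:15.
Dilnoza ∩ Emeka ∩ Ximena ∩ Pablo ∩ Isla: 12:15–12:30, 13:45–14:15, 15:45–16:15.
Dilnoza ∩ Emeka ∩ Ximena ∩ Pablo ∩ Isla ∩ Sven: 12:15–12:30.
Total common minutes: 15.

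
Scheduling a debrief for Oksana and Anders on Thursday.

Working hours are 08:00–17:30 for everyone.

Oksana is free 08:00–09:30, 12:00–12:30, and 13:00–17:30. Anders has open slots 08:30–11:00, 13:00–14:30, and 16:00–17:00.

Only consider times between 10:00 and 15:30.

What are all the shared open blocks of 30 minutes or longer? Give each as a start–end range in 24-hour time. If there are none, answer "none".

13:00–14:30

Oksana ∩ Anders: 08:30–09:30, 13:00–14:30, 16:00–17:00.
Restricted to 10:00–15:30: 13:00–14:30.
Windows ≥ 30 min: 13:00–14:30.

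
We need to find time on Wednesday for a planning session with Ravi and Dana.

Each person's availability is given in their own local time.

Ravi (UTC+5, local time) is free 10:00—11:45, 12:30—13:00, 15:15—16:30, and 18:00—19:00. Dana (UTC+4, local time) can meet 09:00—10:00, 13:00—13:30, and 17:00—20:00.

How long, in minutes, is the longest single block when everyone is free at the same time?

60 minutes

Ravi → UTC: 05:00–06:45, 07:30–08:00, 10:15–11:30, 13:00–14:00.
Dana → UTC: 05:00–06:00, 09:00–09:30, 13:00–16:00.
Ravi ∩ Dana: 05:00–06:00, 13:00–14:00.
Common window lengths: 60, 60 min; longest is 60.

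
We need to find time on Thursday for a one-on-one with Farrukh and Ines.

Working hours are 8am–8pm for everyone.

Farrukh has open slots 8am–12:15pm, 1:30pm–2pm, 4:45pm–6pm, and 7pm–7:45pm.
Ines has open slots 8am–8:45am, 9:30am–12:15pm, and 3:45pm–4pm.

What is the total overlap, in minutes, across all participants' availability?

210 minutes

Farrukh ∩ Ines: 08:00–08:45, 09:30–12:15.
Total common minutes: 45 + 165 = 210.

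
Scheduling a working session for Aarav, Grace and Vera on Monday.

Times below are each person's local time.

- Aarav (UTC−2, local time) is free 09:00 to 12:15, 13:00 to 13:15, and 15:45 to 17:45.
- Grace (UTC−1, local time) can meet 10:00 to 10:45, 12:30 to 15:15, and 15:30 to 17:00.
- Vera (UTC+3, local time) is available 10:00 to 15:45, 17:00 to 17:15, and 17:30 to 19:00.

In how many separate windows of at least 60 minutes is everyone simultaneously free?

0

Aarav → UTC: 11:00–14:15, 15:00–15:15, 17:45–19:45.
Grace → UTC: 11:00–11:45, 13:30–16:15, 16:30–18:00.
Vera → UTC: 07:00–12:45, 14:00–14:15, 14:30–16:00.
Aarav ∩ Grace: 11:00–11:45, 13:30–14:15, 15:00–15:15, 17:45–18:00.
Aarav ∩ Grace ∩ Vera: 11:00–11:45, 14:00–14:15, 15:00–15:15.
Windows ≥ 60 min: (none).
That's 0 windows.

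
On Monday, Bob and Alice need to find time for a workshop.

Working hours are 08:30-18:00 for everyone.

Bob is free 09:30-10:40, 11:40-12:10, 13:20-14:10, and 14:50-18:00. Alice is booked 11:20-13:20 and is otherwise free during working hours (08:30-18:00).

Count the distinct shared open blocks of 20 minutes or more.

3

Alice free within 08:30–18:00: 08:30–11:20, 13:20–18:00.
Bob ∩ Alice: 09:30–10:40, 13:20–14:10, 14:50–18:00.
Windows ≥ 20 min: 09:30–10:40, 13:20–14:10, 14:50–18:00.
That's 3 windows.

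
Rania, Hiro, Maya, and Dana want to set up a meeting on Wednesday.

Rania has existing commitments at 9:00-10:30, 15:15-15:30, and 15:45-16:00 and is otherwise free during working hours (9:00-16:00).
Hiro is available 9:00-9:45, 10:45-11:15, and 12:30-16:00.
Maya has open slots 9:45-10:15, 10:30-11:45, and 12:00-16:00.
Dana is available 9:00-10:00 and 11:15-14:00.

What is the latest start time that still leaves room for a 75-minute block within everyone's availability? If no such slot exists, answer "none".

Rania free within 09:00–16:00: 10:30–15:15, 15:30–15:45.
Rania ∩ Hiro: 10:45–11:15, 12:30–15:15, 15:30–15:45.
Rania ∩ Hiro ∩ Maya: 10:45–11:15, 12:30–15:15, 15:30–15:45.
Rania ∩ Hiro ∩ Maya ∩ Dana: 12:30–14:00.
Windows ≥ 75 min: 12:30–14:00.
Latest start in the last window 12:30–14:00 is 14:00 − 75 min = 12:45.

12:45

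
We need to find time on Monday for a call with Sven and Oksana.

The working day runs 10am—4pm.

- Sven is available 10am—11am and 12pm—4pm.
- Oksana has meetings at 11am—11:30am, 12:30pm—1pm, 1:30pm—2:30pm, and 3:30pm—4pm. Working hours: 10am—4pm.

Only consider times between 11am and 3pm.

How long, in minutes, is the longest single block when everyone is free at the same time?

Oksana free within 10:00–16:00: 10:00–11:00, 11:30–12:30, 13:00–13:30, 14:30–15:30.
Sven ∩ Oksana: 10:00–11:00, 12:00–12:30, 13:00–13:30, 14:30–15:30.
Restricted to 11:00–15:00: 12:00–12:30, 13:00–13:30, 14:30–15:00.
Common window lengths: 30, 30, 30 min; longest is 30.

30 minutes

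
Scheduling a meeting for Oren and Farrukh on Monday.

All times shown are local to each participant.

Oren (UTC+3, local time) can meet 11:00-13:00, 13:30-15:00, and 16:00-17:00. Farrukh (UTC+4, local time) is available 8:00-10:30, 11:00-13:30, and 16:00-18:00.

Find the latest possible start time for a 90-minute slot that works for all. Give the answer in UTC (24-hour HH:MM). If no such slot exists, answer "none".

Oren → UTC: 08:00–10:00, 10:30–12:00, 13:00–14:00.
Farrukh → UTC: 04:00–06:30, 07:00–09:30, 12:00–14:00.
Oren ∩ Farrukh: 08:00–09:30, 13:00–14:00.
Windows ≥ 90 min: 08:00–09:30.
Latest start in the last window 08:00–09:30 is 09:30 − 90 min = 08:00.

08:00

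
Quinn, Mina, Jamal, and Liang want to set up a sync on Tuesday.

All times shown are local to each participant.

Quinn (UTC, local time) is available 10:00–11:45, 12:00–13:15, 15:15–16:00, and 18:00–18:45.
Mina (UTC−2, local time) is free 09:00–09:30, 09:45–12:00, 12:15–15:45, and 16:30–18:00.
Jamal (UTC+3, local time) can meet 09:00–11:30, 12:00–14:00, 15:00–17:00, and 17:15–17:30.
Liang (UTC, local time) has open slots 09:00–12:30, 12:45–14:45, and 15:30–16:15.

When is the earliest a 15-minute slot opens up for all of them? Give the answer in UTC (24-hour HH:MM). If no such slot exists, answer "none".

12:00

Quinn → UTC: 10:00–11:45, 12:00–13:15, 15:15–16:00, 18:00–18:45.
Mina → UTC: 11:00–11:30, 11:45–14:00, 14:15–17:45, 18:30–20:00.
Jamal → UTC: 06:00–08:30, 09:00–11:00, 12:00–14:00, 14:15–14:30.
Liang → UTC: 09:00–12:30, 12:45–14:45, 15:30–16:15.
Quinn ∩ Mina: 11:00–11:30, 12:00–13:15, 15:15–16:00, 18:30–18:45.
Quinn ∩ Mina ∩ Jamal: 12:00–13:15.
Quinn ∩ Mina ∩ Jamal ∩ Liang: 12:00–12:30, 12:45–13:15.
Windows ≥ 15 min: 12:00–12:30, 12:45–13:15.
Earliest such window starts at 12:00.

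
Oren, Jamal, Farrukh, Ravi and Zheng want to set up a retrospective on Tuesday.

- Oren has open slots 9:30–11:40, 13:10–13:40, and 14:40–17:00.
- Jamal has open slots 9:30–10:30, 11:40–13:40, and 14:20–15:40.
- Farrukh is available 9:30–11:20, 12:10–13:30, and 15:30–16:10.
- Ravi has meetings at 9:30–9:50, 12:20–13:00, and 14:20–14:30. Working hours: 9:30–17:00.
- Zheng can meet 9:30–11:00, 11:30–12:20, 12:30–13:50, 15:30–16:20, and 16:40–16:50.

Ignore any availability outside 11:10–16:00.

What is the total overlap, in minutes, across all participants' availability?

30 minutes

Ravi free within 09:30–17:00: 09:50–12:20, 13:00–14:20, 14:30–17:00.
Oren ∩ Jamal: 09:30–10:30, 13:10–13:40, 14:40–15:40.
Oren ∩ Jamal ∩ Farrukh: 09:30–10:30, 13:10–13:30, 15:30–15:40.
Oren ∩ Jamal ∩ Farrukh ∩ Ravi: 09:50–10:30, 13:10–13:30, 15:30–15:40.
Oren ∩ Jamal ∩ Farrukh ∩ Ravi ∩ Zheng: 09:50–10:30, 13:10–13:30, 15:30–15:40.
Restricted to 11:10–16:00: 13:10–13:30, 15:30–15:40.
Total common minutes: 20 + 10 = 30.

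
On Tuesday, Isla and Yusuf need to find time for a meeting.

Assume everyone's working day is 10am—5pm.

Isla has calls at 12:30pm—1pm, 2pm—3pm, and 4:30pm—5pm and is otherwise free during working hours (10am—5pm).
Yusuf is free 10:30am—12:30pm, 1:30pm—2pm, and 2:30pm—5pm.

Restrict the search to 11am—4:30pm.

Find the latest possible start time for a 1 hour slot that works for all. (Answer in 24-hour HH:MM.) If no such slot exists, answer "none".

Isla free within 10:00–17:00: 10:00–12:30, 13:00–14:00, 15:00–16:30.
Isla ∩ Yusuf: 10:30–12:30, 13:30–14:00, 15:00–16:30.
Restricted to 11:00–16:30: 11:00–12:30, 13:30–14:00, 15:00–16:30.
Windows ≥ 60 min: 11:00–12:30, 15:00–16:30.
Latest start in the last window 15:00–16:30 is 16:30 − 60 min = 15:30.

15:30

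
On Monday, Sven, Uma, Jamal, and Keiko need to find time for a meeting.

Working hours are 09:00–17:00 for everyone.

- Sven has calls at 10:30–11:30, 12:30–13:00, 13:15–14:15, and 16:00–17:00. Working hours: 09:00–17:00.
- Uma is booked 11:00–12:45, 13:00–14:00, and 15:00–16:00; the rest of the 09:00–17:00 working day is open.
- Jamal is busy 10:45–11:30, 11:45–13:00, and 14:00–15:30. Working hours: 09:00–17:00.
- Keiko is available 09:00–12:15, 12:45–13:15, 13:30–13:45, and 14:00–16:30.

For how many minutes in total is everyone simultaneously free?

90 minutes

Sven free within 09:00–17:00: 09:00–10:30, 11:30–12:30, 13:00–13:15, 14:15–16:00.
Uma free within 09:00–17:00: 09:00–11:00, 12:45–13:00, 14:00–15:00, 16:00–17:00.
Jamal free within 09:00–17:00: 09:00–10:45, 11:30–11:45, 13:00–14:00, 15:30–17:00.
Sven ∩ Uma: 09:00–10:30, 14:15–15:00.
Sven ∩ Uma ∩ Jamal: 09:00–10:30.
Sven ∩ Uma ∩ Jamal ∩ Keiko: 09:00–10:30.
Total common minutes: 90.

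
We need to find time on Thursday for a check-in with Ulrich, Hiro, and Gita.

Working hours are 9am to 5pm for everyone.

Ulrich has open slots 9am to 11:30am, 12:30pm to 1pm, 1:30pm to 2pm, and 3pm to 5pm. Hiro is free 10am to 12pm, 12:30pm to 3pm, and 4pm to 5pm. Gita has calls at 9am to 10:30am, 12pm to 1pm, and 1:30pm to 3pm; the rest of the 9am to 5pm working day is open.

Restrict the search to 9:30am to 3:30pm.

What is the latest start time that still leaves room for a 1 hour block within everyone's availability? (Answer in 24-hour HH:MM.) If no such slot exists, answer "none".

Gita free within 09:00–17:00: 10:30–12:00, 13:00–13:30, 15:00–17:00.
Ulrich ∩ Hiro: 10:00–11:30, 12:30–13:00, 13:30–14:00, 16:00–17:00.
Ulrich ∩ Hiro ∩ Gita: 10:30–11:30, 16:00–17:00.
Restricted to 09:30–15:30: 10:30–11:30.
Windows ≥ 60 min: 10:30–11:30.
Latest start in the last window 10:30–11:30 is 11:30 − 60 min = 10:30.

10:30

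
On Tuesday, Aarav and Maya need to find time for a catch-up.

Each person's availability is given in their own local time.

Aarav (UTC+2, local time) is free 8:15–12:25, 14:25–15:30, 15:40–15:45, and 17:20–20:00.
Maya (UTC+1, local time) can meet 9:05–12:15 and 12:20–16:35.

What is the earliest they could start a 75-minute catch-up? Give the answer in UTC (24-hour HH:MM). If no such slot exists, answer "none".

Aarav → UTC: 06:15–10:25, 12:25–13:30, 13:40–13:45, 15:20–18:00.
Maya → UTC: 08:05–11:15, 11:20–15:35.
Aarav ∩ Maya: 08:05–10:25, 12:25–13:30, 13:40–13:45, 15:20–15:35.
Windows ≥ 75 min: 08:05–10:25.
Earliest such window starts at 08:05.

08:05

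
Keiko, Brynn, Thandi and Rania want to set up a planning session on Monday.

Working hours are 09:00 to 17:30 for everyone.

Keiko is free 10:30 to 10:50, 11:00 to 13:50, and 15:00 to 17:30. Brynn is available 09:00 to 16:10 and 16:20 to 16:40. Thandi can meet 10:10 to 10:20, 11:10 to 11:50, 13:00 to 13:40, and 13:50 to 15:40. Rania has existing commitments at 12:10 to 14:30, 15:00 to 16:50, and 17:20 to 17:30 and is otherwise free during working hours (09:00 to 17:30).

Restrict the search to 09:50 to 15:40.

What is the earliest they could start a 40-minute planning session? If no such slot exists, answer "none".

Rania free within 09:00–17:30: 09:00–12:10, 14:30–15:00, 16:50–17:20.
Keiko ∩ Brynn: 10:30–10:50, 11:00–13:50, 15:00–16:10, 16:20–16:40.
Keiko ∩ Brynn ∩ Thandi: 11:10–11:50, 13:00–13:40, 15:00–15:40.
Keiko ∩ Brynn ∩ Thandi ∩ Rania: 11:10–11:50.
Restricted to 09:50–15:40: 11:10–11:50.
Windows ≥ 40 min: 11:10–11:50.
Earliest such window starts at 11:10.

11:10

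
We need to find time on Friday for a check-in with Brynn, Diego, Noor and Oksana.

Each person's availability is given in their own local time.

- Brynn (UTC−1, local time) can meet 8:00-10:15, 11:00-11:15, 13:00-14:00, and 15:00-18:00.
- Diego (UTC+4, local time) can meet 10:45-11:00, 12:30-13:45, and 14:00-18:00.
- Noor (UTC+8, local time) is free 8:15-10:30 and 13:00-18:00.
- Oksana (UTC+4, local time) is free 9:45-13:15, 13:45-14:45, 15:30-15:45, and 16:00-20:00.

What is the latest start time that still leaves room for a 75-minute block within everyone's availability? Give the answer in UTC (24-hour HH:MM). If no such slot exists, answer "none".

Brynn → UTC: 09:00–11:15, 12:00–12:15, 14:00–15:00, 16:00–19:00.
Diego → UTC: 06:45–07:00, 08:30–09:45, 10:00–14:00.
Noor → UTC: 00:15–02:30, 05:00–10:00.
Oksana → UTC: 05:45–09:15, 09:45–10:45, 11:30–11:45, 12:00–16:00.
Brynn ∩ Diego: 09:00–09:45, 10:00–11:15, 12:00–12:15.
Brynn ∩ Diego ∩ Noor: 09:00–09:45.
Brynn ∩ Diego ∩ Noor ∩ Oksana: 09:00–09:15.
Windows ≥ 75 min: (none).

none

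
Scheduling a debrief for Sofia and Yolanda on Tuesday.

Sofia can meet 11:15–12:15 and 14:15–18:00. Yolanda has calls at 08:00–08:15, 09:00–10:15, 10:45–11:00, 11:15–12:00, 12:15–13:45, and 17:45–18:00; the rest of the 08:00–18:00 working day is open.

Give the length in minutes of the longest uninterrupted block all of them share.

Yolanda free within 08:00–18:00: 08:15–09:00, 10:15–10:45, 11:00–11:15, 12:00–12:15, 13:45–17:45.
Sofia ∩ Yolanda: 12:00–12:15, 14:15–17:45.
Common window lengths: 15, 210 min; longest is 210.

210 minutes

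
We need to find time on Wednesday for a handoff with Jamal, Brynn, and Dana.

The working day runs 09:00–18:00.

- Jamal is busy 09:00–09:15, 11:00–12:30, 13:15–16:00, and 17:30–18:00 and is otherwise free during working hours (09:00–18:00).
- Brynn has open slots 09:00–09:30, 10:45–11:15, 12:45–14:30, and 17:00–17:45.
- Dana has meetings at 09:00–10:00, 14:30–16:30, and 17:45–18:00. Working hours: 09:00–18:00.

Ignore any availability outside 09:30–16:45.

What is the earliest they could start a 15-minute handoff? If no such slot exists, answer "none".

10:45

Jamal free within 09:00–18:00: 09:15–11:00, 12:30–13:15, 16:00–17:30.
Dana free within 09:00–18:00: 10:00–14:30, 16:30–17:45.
Jamal ∩ Brynn: 09:15–09:30, 10:45–11:00, 12:45–13:15, 17:00–17:30.
Jamal ∩ Brynn ∩ Dana: 10:45–11:00, 12:45–13:15, 17:00–17:30.
Restricted to 09:30–16:45: 10:45–11:00, 12:45–13:15.
Windows ≥ 15 min: 10:45–11:00, 12:45–13:15.
Earliest such window starts at 10:45.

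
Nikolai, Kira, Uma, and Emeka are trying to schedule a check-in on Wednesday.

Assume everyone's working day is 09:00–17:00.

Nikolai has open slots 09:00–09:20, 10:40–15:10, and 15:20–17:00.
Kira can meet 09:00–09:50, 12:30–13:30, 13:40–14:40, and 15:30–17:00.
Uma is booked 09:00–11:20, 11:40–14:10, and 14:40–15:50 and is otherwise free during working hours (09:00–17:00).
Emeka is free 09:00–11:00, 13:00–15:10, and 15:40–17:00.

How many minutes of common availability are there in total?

100 minutes

Uma free within 09:00–17:00: 11:20–11:40, 14:10–14:40, 15:50–17:00.
Nikolai ∩ Kira: 09:00–09:20, 12:30–13:30, 13:40–14:40, 15:30–17:00.
Nikolai ∩ Kira ∩ Uma: 14:10–14:40, 15:50–17:00.
Nikolai ∩ Kira ∩ Uma ∩ Emeka: 14:10–14:40, 15:50–17:00.
Total common minutes: 30 + 70 = 100.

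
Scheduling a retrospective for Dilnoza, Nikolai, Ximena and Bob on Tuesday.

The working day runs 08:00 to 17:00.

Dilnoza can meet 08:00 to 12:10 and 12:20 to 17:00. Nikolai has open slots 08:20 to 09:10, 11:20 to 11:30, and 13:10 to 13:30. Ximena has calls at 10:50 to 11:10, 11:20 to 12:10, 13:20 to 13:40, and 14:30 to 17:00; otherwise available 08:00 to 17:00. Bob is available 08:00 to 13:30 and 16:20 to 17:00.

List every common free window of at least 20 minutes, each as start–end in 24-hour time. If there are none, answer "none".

Ximena free within 08:00–17:00: 08:00–10:50, 11:10–11:20, 12:10–13:20, 13:40–14:30.
Dilnoza ∩ Nikolai: 08:20–09:10, 11:20–11:30, 13:10–13:30.
Dilnoza ∩ Nikolai ∩ Ximena: 08:20–09:10, 13:10–13:20.
Dilnoza ∩ Nikolai ∩ Ximena ∩ Bob: 08:20–09:10, 13:10–13:20.
Windows ≥ 20 min: 08:20–09:10.

08:20–09:10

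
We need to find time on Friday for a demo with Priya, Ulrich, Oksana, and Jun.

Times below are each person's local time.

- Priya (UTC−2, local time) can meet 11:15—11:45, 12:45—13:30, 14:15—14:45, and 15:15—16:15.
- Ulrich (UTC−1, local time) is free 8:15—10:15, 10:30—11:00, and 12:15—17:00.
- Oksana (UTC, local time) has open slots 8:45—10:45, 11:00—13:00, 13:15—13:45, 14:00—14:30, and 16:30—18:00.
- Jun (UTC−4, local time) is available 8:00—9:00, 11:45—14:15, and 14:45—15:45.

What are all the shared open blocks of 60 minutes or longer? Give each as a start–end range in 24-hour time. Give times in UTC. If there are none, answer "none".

none

Priya → UTC: 13:15–13:45, 14:45–15:30, 16:15–16:45, 17:15–18:15.
Ulrich → UTC: 09:15–11:15, 11:30–12:00, 13:15–18:00.
Oksana → UTC: 08:45–10:45, 11:00–13:00, 13:15–13:45, 14:00–14:30, 16:30–18:00.
Jun → UTC: 12:00–13:00, 15:45–18:15, 18:45–19:45.
Priya ∩ Ulrich: 13:15–13:45, 14:45–15:30, 16:15–16:45, 17:15–18:00.
Priya ∩ Ulrich ∩ Oksana: 13:15–13:45, 16:30–16:45, 17:15–18:00.
Priya ∩ Ulrich ∩ Oksana ∩ Jun: 16:30–16:45, 17:15–18:00.
Windows ≥ 60 min: (none).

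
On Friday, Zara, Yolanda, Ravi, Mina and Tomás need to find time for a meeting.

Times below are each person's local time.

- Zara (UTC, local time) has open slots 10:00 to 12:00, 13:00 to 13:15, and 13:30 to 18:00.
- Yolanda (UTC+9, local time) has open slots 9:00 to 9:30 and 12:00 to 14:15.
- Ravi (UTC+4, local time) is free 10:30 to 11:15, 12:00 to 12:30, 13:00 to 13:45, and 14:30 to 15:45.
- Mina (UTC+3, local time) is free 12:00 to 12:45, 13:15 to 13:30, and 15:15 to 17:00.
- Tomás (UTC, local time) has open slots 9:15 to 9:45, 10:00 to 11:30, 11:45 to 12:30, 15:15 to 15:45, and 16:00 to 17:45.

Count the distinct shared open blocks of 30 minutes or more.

0

Zara → UTC: 10:00–12:00, 13:00–13:15, 13:30–18:00.
Yolanda → UTC: 00:00–00:30, 03:00–05:15.
Ravi → UTC: 06:30–07:15, 08:00–08:30, 09:00–09:45, 10:30–11:45.
Mina → UTC: 09:00–09:45, 10:15–10:30, 12:15–14:00.
Tomás → UTC: 09:15–09:45, 10:00–11:30, 11:45–12:30, 15:15–15:45, 16:00–17:45.
Zara ∩ Yolanda: (none).
Zara ∩ Yolanda ∩ Ravi: (none).
Zara ∩ Yolanda ∩ Ravi ∩ Mina: (none).
Zara ∩ Yolanda ∩ Ravi ∩ Mina ∩ Tomás: (none).
Windows ≥ 30 min: (none).
That's 0 windows.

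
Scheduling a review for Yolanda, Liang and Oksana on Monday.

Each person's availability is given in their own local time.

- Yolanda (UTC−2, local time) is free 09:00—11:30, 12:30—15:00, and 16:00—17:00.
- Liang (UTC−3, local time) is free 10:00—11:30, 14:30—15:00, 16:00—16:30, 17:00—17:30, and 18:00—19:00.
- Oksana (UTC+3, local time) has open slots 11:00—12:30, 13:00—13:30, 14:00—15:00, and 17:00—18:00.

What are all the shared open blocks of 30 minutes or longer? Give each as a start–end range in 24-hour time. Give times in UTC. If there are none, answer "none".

none

Yolanda → UTC: 11:00–13:30, 14:30–17:00, 18:00–19:00.
Liang → UTC: 13:00–14:30, 17:30–18:00, 19:00–19:30, 20:00–20:30, 21:00–22:00.
Oksana → UTC: 08:00–09:30, 10:00–10:30, 11:00–12:00, 14:00–15:00.
Yolanda ∩ Liang: 13:00–13:30.
Yolanda ∩ Liang ∩ Oksana: (none).
Windows ≥ 30 min: (none).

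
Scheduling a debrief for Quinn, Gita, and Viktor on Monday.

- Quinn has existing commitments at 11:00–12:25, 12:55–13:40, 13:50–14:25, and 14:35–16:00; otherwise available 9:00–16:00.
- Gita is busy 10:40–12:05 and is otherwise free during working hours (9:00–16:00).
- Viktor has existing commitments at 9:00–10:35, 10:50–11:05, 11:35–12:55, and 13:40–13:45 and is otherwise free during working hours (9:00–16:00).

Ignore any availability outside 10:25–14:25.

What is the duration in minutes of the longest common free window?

Quinn free within 09:00–16:00: 09:00–11:00, 12:25–12:55, 13:40–13:50, 14:25–14:35.
Gita free within 09:00–16:00: 09:00–10:40, 12:05–16:00.
Viktor free within 09:00–16:00: 10:35–10:50, 11:05–11:35, 12:55–13:40, 13:45–16:00.
Quinn ∩ Gita: 09:00–10:40, 12:25–12:55, 13:40–13:50, 14:25–14:35.
Quinn ∩ Gita ∩ Viktor: 10:35–10:40, 13:45–13:50, 14:25–14:35.
Restricted to 10:25–14:25: 10:35–10:40, 13:45–13:50.
Common window lengths: 5, 5 min; longest is 5.

5 minutes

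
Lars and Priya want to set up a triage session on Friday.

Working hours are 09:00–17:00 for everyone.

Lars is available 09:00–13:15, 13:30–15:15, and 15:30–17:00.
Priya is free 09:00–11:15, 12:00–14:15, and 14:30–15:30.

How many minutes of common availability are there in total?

300 minutes

Lars ∩ Priya: 09:00–11:15, 12:00–13:15, 13:30–14:15, 14:30–15:15.
Total common minutes: 135 + 75 + 45 + 45 = 300.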